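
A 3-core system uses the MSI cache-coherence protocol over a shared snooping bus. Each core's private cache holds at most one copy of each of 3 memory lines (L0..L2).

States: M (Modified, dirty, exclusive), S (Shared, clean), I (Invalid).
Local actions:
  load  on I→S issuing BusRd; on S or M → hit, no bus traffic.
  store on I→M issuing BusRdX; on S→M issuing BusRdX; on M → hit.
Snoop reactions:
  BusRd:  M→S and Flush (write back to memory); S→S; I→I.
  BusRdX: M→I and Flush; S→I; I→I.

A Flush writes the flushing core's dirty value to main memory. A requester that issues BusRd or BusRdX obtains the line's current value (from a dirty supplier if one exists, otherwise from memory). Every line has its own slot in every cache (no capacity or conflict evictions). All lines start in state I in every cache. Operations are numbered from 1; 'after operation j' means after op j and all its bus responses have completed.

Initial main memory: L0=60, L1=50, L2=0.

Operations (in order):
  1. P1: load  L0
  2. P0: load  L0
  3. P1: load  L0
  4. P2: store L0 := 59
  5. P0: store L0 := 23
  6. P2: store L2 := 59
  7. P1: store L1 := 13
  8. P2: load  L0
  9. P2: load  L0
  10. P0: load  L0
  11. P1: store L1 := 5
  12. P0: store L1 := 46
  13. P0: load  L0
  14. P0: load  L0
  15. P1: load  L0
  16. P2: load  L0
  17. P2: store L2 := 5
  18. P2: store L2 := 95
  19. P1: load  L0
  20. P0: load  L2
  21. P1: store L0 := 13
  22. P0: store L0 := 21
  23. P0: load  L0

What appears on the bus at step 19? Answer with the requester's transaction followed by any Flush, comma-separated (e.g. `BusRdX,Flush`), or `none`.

1. P1: load  L0  bus=[BusRd]  L0: P0=I P1=S P2=I  mem[L0]=60
2. P0: load  L0  bus=[BusRd]  L0: P0=S P1=S P2=I  mem[L0]=60
3. P1: load  L0  bus=[-]  L0: P0=S P1=S P2=I  mem[L0]=60
4. P2: store L0 := 59  bus=[BusRdX]  L0: P0=I P1=I P2=M  mem[L0]=60
5. P0: store L0 := 23  bus=[BusRdX,Flush]  L0: P0=M P1=I P2=I  mem[L0]=59
6. P2: store L2 := 59  bus=[BusRdX]  L2: P0=I P1=I P2=M  mem[L2]=0
7. P1: store L1 := 13  bus=[BusRdX]  L1: P0=I P1=M P2=I  mem[L1]=50
8. P2: load  L0  bus=[BusRd,Flush]  L0: P0=S P1=I P2=S  mem[L0]=23
9. P2: load  L0  bus=[-]  L0: P0=S P1=I P2=S  mem[L0]=23
10. P0: load  L0  bus=[-]  L0: P0=S P1=I P2=S  mem[L0]=23
11. P1: store L1 := 5  bus=[-]  L1: P0=I P1=M P2=I  mem[L1]=50
12. P0: store L1 := 46  bus=[BusRdX,Flush]  L1: P0=M P1=I P2=I  mem[L1]=5
13. P0: load  L0  bus=[-]  L0: P0=S P1=I P2=S  mem[L0]=23
14. P0: load  L0  bus=[-]  L0: P0=S P1=I P2=S  mem[L0]=23
15. P1: load  L0  bus=[BusRd]  L0: P0=S P1=S P2=S  mem[L0]=23
16. P2: load  L0  bus=[-]  L0: P0=S P1=S P2=S  mem[L0]=23
17. P2: store L2 := 5  bus=[-]  L2: P0=I P1=I P2=M  mem[L2]=0
18. P2: store L2 := 95  bus=[-]  L2: P0=I P1=I P2=M  mem[L2]=0
19. P1: load  L0  bus=[-]  L0: P0=S P1=S P2=S  mem[L0]=23
20. P0: load  L2  bus=[BusRd,Flush]  L2: P0=S P1=I P2=S  mem[L2]=95
21. P1: store L0 := 13  bus=[BusRdX]  L0: P0=I P1=M P2=I  mem[L0]=23
22. P0: store L0 := 21  bus=[BusRdX,Flush]  L0: P0=M P1=I P2=I  mem[L0]=13
23. P0: load  L0  bus=[-]  L0: P0=M P1=I P2=I  mem[L0]=13

bus = none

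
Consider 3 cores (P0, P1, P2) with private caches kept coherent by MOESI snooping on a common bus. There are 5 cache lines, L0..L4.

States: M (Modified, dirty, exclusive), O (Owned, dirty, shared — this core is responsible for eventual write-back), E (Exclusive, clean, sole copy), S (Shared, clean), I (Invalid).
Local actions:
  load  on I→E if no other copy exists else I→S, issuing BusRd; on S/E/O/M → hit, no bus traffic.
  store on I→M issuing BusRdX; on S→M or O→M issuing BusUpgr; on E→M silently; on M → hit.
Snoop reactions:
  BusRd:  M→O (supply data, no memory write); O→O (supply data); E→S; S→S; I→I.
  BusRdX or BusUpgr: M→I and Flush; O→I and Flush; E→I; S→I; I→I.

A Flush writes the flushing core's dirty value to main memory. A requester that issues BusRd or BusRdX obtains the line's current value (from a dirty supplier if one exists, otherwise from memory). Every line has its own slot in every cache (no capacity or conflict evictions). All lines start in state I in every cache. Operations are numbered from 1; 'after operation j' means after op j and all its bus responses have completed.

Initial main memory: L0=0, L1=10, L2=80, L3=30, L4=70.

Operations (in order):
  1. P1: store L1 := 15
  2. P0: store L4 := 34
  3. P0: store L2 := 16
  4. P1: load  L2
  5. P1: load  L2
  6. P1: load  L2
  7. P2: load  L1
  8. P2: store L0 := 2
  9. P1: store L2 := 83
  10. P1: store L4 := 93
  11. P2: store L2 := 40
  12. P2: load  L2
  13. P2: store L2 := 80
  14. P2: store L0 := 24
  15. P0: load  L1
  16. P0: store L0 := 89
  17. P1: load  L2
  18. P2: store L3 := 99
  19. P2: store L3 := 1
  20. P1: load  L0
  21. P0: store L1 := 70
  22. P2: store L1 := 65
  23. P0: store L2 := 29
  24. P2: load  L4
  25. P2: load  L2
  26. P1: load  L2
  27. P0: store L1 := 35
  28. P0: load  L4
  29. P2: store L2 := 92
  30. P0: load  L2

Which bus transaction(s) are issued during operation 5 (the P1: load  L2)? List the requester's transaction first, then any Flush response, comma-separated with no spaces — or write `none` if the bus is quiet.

bus = none

step 1: P1: store L1 := 15  ⟶  IMI  (L1)  txn=BusRdX  M[L1]=10
step 2: P0: store L4 := 34  ⟶  MII  (L4)  txn=BusRdX  M[L4]=70
step 3: P0: store L2 := 16  ⟶  MII  (L2)  txn=BusRdX  M[L2]=80
step 4: P1: load  L2  ⟶  OSI  (L2)  txn=BusRd  M[L2]=80
step 5: P1: load  L2  ⟶  OSI  (L2)  txn=∅  M[L2]=80
step 6: P1: load  L2  ⟶  OSI  (L2)  txn=∅  M[L2]=80
step 7: P2: load  L1  ⟶  IOS  (L1)  txn=BusRd  M[L1]=10
step 8: P2: store L0 := 2  ⟶  IIM  (L0)  txn=BusRdX  M[L0]=0
step 9: P1: store L2 := 83  ⟶  IMI  (L2)  txn=BusUpgr+Flush  M[L2]=16
step 10: P1: store L4 := 93  ⟶  IMI  (L4)  txn=BusRdX+Flush  M[L4]=34
step 11: P2: store L2 := 40  ⟶  IIM  (L2)  txn=BusRdX+Flush  M[L2]=83
step 12: P2: load  L2  ⟶  IIM  (L2)  txn=∅  M[L2]=83
step 13: P2: store L2 := 80  ⟶  IIM  (L2)  txn=∅  M[L2]=83
step 14: P2: store L0 := 24  ⟶  IIM  (L0)  txn=∅  M[L0]=0
step 15: P0: load  L1  ⟶  SOS  (L1)  txn=BusRd  M[L1]=10
step 16: P0: store L0 := 89  ⟶  MII  (L0)  txn=BusRdX+Flush  M[L0]=24
step 17: P1: load  L2  ⟶  ISO  (L2)  txn=BusRd  M[L2]=83
step 18: P2: store L3 := 99  ⟶  IIM  (L3)  txn=BusRdX  M[L3]=30
step 19: P2: store L3 := 1  ⟶  IIM  (L3)  txn=∅  M[L3]=30
step 20: P1: load  L0  ⟶  OSI  (L0)  txn=BusRd  M[L0]=24
step 21: P0: store L1 := 70  ⟶  MII  (L1)  txn=BusUpgr+Flush  M[L1]=15
step 22: P2: store L1 := 65  ⟶  IIM  (L1)  txn=BusRdX+Flush  M[L1]=70
step 23: P0: store L2 := 29  ⟶  MII  (L2)  txn=BusRdX+Flush  M[L2]=80
step 24: P2: load  L4  ⟶  IOS  (L4)  txn=BusRd  M[L4]=34
step 25: P2: load  L2  ⟶  OIS  (L2)  txn=BusRd  M[L2]=80
step 26: P1: load  L2  ⟶  OSS  (L2)  txn=BusRd  M[L2]=80
step 27: P0: store L1 := 35  ⟶  MII  (L1)  txn=BusRdX+Flush  M[L1]=65
step 28: P0: load  L4  ⟶  SOS  (L4)  txn=BusRd  M[L4]=34
step 29: P2: store L2 := 92  ⟶  IIM  (L2)  txn=BusUpgr+Flush  M[L2]=29
step 30: P0: load  L2  ⟶  SIO  (L2)  txn=BusRd  M[L2]=29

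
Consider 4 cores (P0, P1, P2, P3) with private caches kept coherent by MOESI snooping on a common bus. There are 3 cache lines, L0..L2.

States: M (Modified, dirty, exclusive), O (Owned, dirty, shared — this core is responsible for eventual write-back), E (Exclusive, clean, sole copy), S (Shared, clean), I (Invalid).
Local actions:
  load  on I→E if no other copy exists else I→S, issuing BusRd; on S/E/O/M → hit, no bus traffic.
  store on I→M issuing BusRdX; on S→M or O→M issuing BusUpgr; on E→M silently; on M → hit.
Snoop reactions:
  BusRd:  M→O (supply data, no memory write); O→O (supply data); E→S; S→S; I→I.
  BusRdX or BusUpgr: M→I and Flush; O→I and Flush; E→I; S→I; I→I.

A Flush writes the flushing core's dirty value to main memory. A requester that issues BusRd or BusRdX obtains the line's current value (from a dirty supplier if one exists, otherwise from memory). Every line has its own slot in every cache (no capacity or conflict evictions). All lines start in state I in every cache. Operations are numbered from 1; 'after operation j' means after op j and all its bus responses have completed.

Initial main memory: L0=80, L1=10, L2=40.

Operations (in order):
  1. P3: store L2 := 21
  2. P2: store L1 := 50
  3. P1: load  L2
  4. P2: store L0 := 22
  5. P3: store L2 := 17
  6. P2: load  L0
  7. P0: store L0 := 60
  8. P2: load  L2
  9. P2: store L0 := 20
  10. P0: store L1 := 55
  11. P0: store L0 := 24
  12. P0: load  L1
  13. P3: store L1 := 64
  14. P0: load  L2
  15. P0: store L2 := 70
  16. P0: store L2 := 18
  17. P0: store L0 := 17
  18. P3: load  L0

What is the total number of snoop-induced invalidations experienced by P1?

invalidations = 1

[1] P3: store L2 := 21 | P0:I, P1:I, P2:I, P3:M(21) | bus: BusRdX
[2] P2: store L1 := 50 | P0:I, P1:I, P2:M(50), P3:I | bus: BusRdX
[3] P1: load  L2 | P0:I, P1:S(21), P2:I, P3:O(21) | bus: BusRd
[4] P2: store L0 := 22 | P0:I, P1:I, P2:M(22), P3:I | bus: BusRdX
[5] P3: store L2 := 17 | P0:I, P1:I, P2:I, P3:M(17) | bus: BusUpgr
[6] P2: load  L0 | P0:I, P1:I, P2:M(22), P3:I | bus: none
[7] P0: store L0 := 60 | P0:M(60), P1:I, P2:I, P3:I | bus: BusRdX,Flush
[8] P2: load  L2 | P0:I, P1:I, P2:S(17), P3:O(17) | bus: BusRd
[9] P2: store L0 := 20 | P0:I, P1:I, P2:M(20), P3:I | bus: BusRdX,Flush
[10] P0: store L1 := 55 | P0:M(55), P1:I, P2:I, P3:I | bus: BusRdX,Flush
[11] P0: store L0 := 24 | P0:M(24), P1:I, P2:I, P3:I | bus: BusRdX,Flush
[12] P0: load  L1 | P0:M(55), P1:I, P2:I, P3:I | bus: none
[13] P3: store L1 := 64 | P0:I, P1:I, P2:I, P3:M(64) | bus: BusRdX,Flush
[14] P0: load  L2 | P0:S(17), P1:I, P2:S(17), P3:O(17) | bus: BusRd
[15] P0: store L2 := 70 | P0:M(70), P1:I, P2:I, P3:I | bus: BusUpgr,Flush
[16] P0: store L2 := 18 | P0:M(18), P1:I, P2:I, P3:I | bus: none
[17] P0: store L0 := 17 | P0:M(17), P1:I, P2:I, P3:I | bus: none
[18] P3: load  L0 | P0:O(17), P1:I, P2:I, P3:S(17) | bus: BusRd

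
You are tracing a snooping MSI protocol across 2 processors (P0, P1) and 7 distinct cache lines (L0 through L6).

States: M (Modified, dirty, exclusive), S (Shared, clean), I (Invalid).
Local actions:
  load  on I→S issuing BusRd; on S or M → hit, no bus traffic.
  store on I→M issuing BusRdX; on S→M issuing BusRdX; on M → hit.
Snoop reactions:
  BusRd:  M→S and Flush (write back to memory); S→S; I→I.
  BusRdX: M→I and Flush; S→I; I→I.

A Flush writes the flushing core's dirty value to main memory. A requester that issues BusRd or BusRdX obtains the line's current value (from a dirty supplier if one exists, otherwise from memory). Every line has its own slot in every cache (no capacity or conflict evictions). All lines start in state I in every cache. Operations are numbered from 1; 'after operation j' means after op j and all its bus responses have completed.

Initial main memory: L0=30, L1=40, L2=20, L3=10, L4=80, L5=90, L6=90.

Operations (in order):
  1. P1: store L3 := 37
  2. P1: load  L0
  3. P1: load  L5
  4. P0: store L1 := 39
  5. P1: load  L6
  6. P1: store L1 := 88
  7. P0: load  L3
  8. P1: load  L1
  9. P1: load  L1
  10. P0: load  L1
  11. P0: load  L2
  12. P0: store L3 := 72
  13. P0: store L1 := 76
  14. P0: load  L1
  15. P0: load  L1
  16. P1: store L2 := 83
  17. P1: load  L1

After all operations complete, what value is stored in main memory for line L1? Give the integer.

memory[L1] = 76

1. P1: store L3 := 37  bus=[BusRdX]  L3: P0=I P1=M  mem[L3]=10
2. P1: load  L0  bus=[BusRd]  L0: P0=I P1=S  mem[L0]=30
3. P1: load  L5  bus=[BusRd]  L5: P0=I P1=S  mem[L5]=90
4. P0: store L1 := 39  bus=[BusRdX]  L1: P0=M P1=I  mem[L1]=40
5. P1: load  L6  bus=[BusRd]  L6: P0=I P1=S  mem[L6]=90
6. P1: store L1 := 88  bus=[BusRdX,Flush]  L1: P0=I P1=M  mem[L1]=39
7. P0: load  L3  bus=[BusRd,Flush]  L3: P0=S P1=S  mem[L3]=37
8. P1: load  L1  bus=[-]  L1: P0=I P1=M  mem[L1]=39
9. P1: load  L1  bus=[-]  L1: P0=I P1=M  mem[L1]=39
10. P0: load  L1  bus=[BusRd,Flush]  L1: P0=S P1=S  mem[L1]=88
11. P0: load  L2  bus=[BusRd]  L2: P0=S P1=I  mem[L2]=20
12. P0: store L3 := 72  bus=[BusRdX]  L3: P0=M P1=I  mem[L3]=37
13. P0: store L1 := 76  bus=[BusRdX]  L1: P0=M P1=I  mem[L1]=88
14. P0: load  L1  bus=[-]  L1: P0=M P1=I  mem[L1]=88
15. P0: load  L1  bus=[-]  L1: P0=M P1=I  mem[L1]=88
16. P1: store L2 := 83  bus=[BusRdX]  L2: P0=I P1=M  mem[L2]=20
17. P1: load  L1  bus=[BusRd,Flush]  L1: P0=S P1=S  mem[L1]=76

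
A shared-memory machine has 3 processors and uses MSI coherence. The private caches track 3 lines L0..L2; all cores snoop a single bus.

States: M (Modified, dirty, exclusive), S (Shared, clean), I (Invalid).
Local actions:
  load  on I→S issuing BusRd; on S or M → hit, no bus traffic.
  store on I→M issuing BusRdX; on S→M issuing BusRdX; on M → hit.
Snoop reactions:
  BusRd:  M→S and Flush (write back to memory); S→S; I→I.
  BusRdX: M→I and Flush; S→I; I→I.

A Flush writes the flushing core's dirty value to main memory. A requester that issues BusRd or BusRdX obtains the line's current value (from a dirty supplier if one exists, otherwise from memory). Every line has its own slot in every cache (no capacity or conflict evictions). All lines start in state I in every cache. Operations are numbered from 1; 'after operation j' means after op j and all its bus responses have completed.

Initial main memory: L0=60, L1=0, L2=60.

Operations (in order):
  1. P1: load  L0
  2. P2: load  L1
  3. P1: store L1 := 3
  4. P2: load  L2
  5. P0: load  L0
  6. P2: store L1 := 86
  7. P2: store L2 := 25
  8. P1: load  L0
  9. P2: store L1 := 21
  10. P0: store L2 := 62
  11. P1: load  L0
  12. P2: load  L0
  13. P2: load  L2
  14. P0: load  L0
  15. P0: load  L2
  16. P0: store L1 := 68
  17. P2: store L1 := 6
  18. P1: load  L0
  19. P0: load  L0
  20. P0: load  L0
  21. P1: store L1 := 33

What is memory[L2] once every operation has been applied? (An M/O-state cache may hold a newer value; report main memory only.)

memory[L2] = 62

  op1 P1: load  L0 → I/S/I on L0; bus BusRd; mem=60
  op2 P2: load  L1 → I/I/S on L1; bus BusRd; mem=0
  op3 P1: store L1 := 3 → I/M/I on L1; bus BusRdX; mem=0
  op4 P2: load  L2 → I/I/S on L2; bus BusRd; mem=60
  op5 P0: load  L0 → S/S/I on L0; bus BusRd; mem=60
  op6 P2: store L1 := 86 → I/I/M on L1; bus BusRdX Flush; mem=3
  op7 P2: store L2 := 25 → I/I/M on L2; bus BusRdX; mem=60
  op8 P1: load  L0 → S/S/I on L0; bus (none); mem=60
  op9 P2: store L1 := 21 → I/I/M on L1; bus (none); mem=3
  op10 P0: store L2 := 62 → M/I/I on L2; bus BusRdX Flush; mem=25
  op11 P1: load  L0 → S/S/I on L0; bus (none); mem=60
  op12 P2: load  L0 → S/S/S on L0; bus BusRd; mem=60
  op13 P2: load  L2 → S/I/S on L2; bus BusRd Flush; mem=62
  op14 P0: load  L0 → S/S/S on L0; bus (none); mem=60
  op15 P0: load  L2 → S/I/S on L2; bus (none); mem=62
  op16 P0: store L1 := 68 → M/I/I on L1; bus BusRdX Flush; mem=21
  op17 P2: store L1 := 6 → I/I/M on L1; bus BusRdX Flush; mem=68
  op18 P1: load  L0 → S/S/S on L0; bus (none); mem=60
  op19 P0: load  L0 → S/S/S on L0; bus (none); mem=60
  op20 P0: load  L0 → S/S/S on L0; bus (none); mem=60
  op21 P1: store L1 := 33 → I/M/I on L1; bus BusRdX Flush; mem=6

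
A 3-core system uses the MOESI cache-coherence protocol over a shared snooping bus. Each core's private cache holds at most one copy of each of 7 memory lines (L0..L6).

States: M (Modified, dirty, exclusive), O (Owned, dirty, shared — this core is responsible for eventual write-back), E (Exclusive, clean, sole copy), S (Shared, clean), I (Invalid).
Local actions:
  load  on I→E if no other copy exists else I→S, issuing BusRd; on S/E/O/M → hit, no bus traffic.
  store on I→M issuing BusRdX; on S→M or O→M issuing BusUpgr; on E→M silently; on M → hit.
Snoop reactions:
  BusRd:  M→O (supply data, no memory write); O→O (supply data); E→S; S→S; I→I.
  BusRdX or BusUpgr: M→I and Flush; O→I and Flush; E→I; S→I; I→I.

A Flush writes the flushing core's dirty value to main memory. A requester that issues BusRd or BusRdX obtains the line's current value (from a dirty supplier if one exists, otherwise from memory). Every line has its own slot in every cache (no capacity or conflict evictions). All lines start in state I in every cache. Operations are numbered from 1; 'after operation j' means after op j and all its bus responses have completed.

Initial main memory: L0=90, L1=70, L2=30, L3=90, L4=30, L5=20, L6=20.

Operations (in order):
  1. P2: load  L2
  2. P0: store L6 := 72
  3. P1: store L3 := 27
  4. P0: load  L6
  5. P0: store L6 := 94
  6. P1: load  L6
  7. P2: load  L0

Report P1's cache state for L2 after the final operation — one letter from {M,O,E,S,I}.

step 1: P2: load  L2  ⟶  IIE  (L2)  txn=BusRd  M[L2]=30
step 2: P0: store L6 := 72  ⟶  MII  (L6)  txn=BusRdX  M[L6]=20
step 3: P1: store L3 := 27  ⟶  IMI  (L3)  txn=BusRdX  M[L3]=90
step 4: P0: load  L6  ⟶  MII  (L6)  txn=∅  M[L6]=20
step 5: P0: store L6 := 94  ⟶  MII  (L6)  txn=∅  M[L6]=20
step 6: P1: load  L6  ⟶  OSI  (L6)  txn=BusRd  M[L6]=20
step 7: P2: load  L0  ⟶  IIE  (L0)  txn=BusRd  M[L0]=90

state = I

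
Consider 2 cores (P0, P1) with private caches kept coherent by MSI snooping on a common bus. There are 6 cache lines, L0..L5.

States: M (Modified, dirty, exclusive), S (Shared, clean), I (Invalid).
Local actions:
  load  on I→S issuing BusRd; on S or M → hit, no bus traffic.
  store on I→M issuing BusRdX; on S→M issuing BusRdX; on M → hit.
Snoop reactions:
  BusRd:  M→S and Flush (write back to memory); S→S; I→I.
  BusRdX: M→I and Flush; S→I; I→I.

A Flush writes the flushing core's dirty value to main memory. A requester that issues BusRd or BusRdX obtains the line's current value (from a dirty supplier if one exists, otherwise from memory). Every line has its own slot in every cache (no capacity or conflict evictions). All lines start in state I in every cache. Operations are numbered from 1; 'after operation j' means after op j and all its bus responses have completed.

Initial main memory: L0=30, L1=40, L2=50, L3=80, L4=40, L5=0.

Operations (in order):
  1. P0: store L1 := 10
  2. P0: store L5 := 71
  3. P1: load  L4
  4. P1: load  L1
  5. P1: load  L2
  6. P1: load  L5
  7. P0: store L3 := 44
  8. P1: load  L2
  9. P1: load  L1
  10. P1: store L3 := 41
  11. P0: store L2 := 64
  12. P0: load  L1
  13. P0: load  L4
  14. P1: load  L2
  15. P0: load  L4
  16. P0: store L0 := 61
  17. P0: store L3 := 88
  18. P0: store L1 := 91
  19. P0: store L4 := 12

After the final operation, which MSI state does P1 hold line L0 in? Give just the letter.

state = I

  op1 P0: store L1 := 10 → M/I on L1; bus BusRdX; mem=40
  op2 P0: store L5 := 71 → M/I on L5; bus BusRdX; mem=0
  op3 P1: load  L4 → I/S on L4; bus BusRd; mem=40
  op4 P1: load  L1 → S/S on L1; bus BusRd Flush; mem=10
  op5 P1: load  L2 → I/S on L2; bus BusRd; mem=50
  op6 P1: load  L5 → S/S on L5; bus BusRd Flush; mem=71
  op7 P0: store L3 := 44 → M/I on L3; bus BusRdX; mem=80
  op8 P1: load  L2 → I/S on L2; bus (none); mem=50
  op9 P1: load  L1 → S/S on L1; bus (none); mem=10
  op10 P1: store L3 := 41 → I/M on L3; bus BusRdX Flush; mem=44
  op11 P0: store L2 := 64 → M/I on L2; bus BusRdX; mem=50
  op12 P0: load  L1 → S/S on L1; bus (none); mem=10
  op13 P0: load  L4 → S/S on L4; bus BusRd; mem=40
  op14 P1: load  L2 → S/S on L2; bus BusRd Flush; mem=64
  op15 P0: load  L4 → S/S on L4; bus (none); mem=40
  op16 P0: store L0 := 61 → M/I on L0; bus BusRdX; mem=30
  op17 P0: store L3 := 88 → M/I on L3; bus BusRdX Flush; mem=41
  op18 P0: store L1 := 91 → M/I on L1; bus BusRdX; mem=10
  op19 P0: store L4 := 12 → M/I on L4; bus BusRdX; mem=40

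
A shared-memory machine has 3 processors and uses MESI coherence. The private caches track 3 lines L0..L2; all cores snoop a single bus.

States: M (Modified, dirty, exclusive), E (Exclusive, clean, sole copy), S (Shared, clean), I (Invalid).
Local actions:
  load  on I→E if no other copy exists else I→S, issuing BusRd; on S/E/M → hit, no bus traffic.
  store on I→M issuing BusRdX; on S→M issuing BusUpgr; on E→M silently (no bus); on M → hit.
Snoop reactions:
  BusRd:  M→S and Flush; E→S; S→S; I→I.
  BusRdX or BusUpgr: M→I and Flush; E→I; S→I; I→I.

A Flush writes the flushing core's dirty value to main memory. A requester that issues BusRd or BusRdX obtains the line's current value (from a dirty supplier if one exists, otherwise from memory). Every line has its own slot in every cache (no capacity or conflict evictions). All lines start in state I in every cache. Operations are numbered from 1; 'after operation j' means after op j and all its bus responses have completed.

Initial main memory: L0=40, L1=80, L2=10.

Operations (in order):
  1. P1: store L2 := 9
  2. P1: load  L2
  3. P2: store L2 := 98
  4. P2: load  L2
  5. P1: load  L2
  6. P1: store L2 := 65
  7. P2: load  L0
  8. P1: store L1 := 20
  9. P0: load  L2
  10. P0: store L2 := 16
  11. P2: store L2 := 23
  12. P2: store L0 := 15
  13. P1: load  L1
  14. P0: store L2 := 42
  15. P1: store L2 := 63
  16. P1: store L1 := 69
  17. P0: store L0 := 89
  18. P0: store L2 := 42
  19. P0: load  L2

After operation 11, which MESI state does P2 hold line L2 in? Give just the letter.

state = M

[1] P1: store L2 := 9 | P0:I, P1:M(9), P2:I | bus: BusRdX
[2] P1: load  L2 | P0:I, P1:M(9), P2:I | bus: none
[3] P2: store L2 := 98 | P0:I, P1:I, P2:M(98) | bus: BusRdX,Flush
[4] P2: load  L2 | P0:I, P1:I, P2:M(98) | bus: none
[5] P1: load  L2 | P0:I, P1:S(98), P2:S(98) | bus: BusRd,Flush
[6] P1: store L2 := 65 | P0:I, P1:M(65), P2:I | bus: BusUpgr
[7] P2: load  L0 | P0:I, P1:I, P2:E(40) | bus: BusRd
[8] P1: store L1 := 20 | P0:I, P1:M(20), P2:I | bus: BusRdX
[9] P0: load  L2 | P0:S(65), P1:S(65), P2:I | bus: BusRd,Flush
[10] P0: store L2 := 16 | P0:M(16), P1:I, P2:I | bus: BusUpgr
[11] P2: store L2 := 23 | P0:I, P1:I, P2:M(23) | bus: BusRdX,Flush
[12] P2: store L0 := 15 | P0:I, P1:I, P2:M(15) | bus: none
[13] P1: load  L1 | P0:I, P1:M(20), P2:I | bus: none
[14] P0: store L2 := 42 | P0:M(42), P1:I, P2:I | bus: BusRdX,Flush
[15] P1: store L2 := 63 | P0:I, P1:M(63), P2:I | bus: BusRdX,Flush
[16] P1: store L1 := 69 | P0:I, P1:M(69), P2:I | bus: none
[17] P0: store L0 := 89 | P0:M(89), P1:I, P2:I | bus: BusRdX,Flush
[18] P0: store L2 := 42 | P0:M(42), P1:I, P2:I | bus: BusRdX,Flush
[19] P0: load  L2 | P0:M(42), P1:I, P2:I | bus: none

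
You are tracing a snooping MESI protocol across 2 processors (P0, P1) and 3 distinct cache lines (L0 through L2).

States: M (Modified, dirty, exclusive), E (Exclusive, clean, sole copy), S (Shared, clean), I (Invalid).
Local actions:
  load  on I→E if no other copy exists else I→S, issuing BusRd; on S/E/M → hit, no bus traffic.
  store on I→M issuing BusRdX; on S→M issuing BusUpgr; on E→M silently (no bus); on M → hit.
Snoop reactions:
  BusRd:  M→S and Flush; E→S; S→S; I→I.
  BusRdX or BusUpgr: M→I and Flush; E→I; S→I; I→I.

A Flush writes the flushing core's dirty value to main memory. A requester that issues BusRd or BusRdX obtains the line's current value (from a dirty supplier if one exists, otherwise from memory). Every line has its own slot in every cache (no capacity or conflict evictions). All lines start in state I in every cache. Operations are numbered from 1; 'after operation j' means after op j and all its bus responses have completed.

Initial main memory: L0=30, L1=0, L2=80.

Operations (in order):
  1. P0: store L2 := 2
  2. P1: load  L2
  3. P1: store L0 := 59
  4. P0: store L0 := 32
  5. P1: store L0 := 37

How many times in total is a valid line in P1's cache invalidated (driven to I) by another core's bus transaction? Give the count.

invalidations = 1

step 1: P0: store L2 := 2  ⟶  MI  (L2)  txn=BusRdX  M[L2]=80
step 2: P1: load  L2  ⟶  SS  (L2)  txn=BusRd+Flush  M[L2]=2
step 3: P1: store L0 := 59  ⟶  IM  (L0)  txn=BusRdX  M[L0]=30
step 4: P0: store L0 := 32  ⟶  MI  (L0)  txn=BusRdX+Flush  M[L0]=59
step 5: P1: store L0 := 37  ⟶  IM  (L0)  txn=BusRdX+Flush  M[L0]=32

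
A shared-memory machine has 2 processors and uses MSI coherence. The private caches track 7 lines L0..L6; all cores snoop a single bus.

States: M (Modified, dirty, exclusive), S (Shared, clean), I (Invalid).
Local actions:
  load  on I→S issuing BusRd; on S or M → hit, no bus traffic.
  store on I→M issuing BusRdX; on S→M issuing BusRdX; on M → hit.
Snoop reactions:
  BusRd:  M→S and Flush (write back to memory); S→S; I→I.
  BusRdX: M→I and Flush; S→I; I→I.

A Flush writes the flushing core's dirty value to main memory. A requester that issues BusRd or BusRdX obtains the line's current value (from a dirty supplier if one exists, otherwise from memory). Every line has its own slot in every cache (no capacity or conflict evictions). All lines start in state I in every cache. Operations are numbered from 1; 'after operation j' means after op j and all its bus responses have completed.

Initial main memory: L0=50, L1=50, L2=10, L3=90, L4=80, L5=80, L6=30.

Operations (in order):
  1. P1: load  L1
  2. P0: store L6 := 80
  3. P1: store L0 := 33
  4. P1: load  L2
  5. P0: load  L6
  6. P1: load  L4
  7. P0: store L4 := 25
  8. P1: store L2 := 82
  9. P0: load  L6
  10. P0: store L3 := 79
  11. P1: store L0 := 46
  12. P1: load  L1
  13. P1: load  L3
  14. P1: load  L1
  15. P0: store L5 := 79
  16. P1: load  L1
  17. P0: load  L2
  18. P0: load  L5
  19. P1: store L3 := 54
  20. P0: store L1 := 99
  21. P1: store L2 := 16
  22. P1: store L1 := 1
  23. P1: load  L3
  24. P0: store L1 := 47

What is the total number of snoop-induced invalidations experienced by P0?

[1] P1: load  L1 | P0:I, P1:S(50) | bus: BusRd
[2] P0: store L6 := 80 | P0:M(80), P1:I | bus: BusRdX
[3] P1: store L0 := 33 | P0:I, P1:M(33) | bus: BusRdX
[4] P1: load  L2 | P0:I, P1:S(10) | bus: BusRd
[5] P0: load  L6 | P0:M(80), P1:I | bus: none
[6] P1: load  L4 | P0:I, P1:S(80) | bus: BusRd
[7] P0: store L4 := 25 | P0:M(25), P1:I | bus: BusRdX
[8] P1: store L2 := 82 | P0:I, P1:M(82) | bus: BusRdX
[9] P0: load  L6 | P0:M(80), P1:I | bus: none
[10] P0: store L3 := 79 | P0:M(79), P1:I | bus: BusRdX
[11] P1: store L0 := 46 | P0:I, P1:M(46) | bus: none
[12] P1: load  L1 | P0:I, P1:S(50) | bus: none
[13] P1: load  L3 | P0:S(79), P1:S(79) | bus: BusRd,Flush
[14] P1: load  L1 | P0:I, P1:S(50) | bus: none
[15] P0: store L5 := 79 | P0:M(79), P1:I | bus: BusRdX
[16] P1: load  L1 | P0:I, P1:S(50) | bus: none
[17] P0: load  L2 | P0:S(82), P1:S(82) | bus: BusRd,Flush
[18] P0: load  L5 | P0:M(79), P1:I | bus: none
[19] P1: store L3 := 54 | P0:I, P1:M(54) | bus: BusRdX
[20] P0: store L1 := 99 | P0:M(99), P1:I | bus: BusRdX
[21] P1: store L2 := 16 | P0:I, P1:M(16) | bus: BusRdX
[22] P1: store L1 := 1 | P0:I, P1:M(1) | bus: BusRdX,Flush
[23] P1: load  L3 | P0:I, P1:M(54) | bus: none
[24] P0: store L1 := 47 | P0:M(47), P1:I | bus: BusRdX,Flush

invalidations = 3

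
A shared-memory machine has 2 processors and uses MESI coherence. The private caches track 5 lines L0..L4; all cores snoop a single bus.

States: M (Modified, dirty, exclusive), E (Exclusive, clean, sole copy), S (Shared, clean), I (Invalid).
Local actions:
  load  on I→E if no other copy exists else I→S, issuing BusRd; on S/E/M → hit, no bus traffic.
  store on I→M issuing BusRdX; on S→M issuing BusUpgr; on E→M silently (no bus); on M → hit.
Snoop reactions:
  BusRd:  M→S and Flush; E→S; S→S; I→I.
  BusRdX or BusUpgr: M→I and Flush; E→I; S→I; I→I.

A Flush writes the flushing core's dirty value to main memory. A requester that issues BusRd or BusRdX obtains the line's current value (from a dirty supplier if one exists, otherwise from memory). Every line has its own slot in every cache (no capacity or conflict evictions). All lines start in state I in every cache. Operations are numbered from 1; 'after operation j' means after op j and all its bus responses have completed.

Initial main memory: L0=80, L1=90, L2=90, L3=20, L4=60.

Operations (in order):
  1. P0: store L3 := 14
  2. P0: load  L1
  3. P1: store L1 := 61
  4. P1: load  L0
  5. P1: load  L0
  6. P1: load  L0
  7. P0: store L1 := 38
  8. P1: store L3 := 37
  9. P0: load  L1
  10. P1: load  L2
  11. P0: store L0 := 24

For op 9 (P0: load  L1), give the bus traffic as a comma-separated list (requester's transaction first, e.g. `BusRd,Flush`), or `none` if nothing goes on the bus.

step 1: P0: store L3 := 14  ⟶  MI  (L3)  txn=BusRdX  M[L3]=20
step 2: P0: load  L1  ⟶  EI  (L1)  txn=BusRd  M[L1]=90
step 3: P1: store L1 := 61  ⟶  IM  (L1)  txn=BusRdX  M[L1]=90
step 4: P1: load  L0  ⟶  IE  (L0)  txn=BusRd  M[L0]=80
step 5: P1: load  L0  ⟶  IE  (L0)  txn=∅  M[L0]=80
step 6: P1: load  L0  ⟶  IE  (L0)  txn=∅  M[L0]=80
step 7: P0: store L1 := 38  ⟶  MI  (L1)  txn=BusRdX+Flush  M[L1]=61
step 8: P1: store L3 := 37  ⟶  IM  (L3)  txn=BusRdX+Flush  M[L3]=14
step 9: P0: load  L1  ⟶  MI  (L1)  txn=∅  M[L1]=61
step 10: P1: load  L2  ⟶  IE  (L2)  txn=BusRd  M[L2]=90
step 11: P0: store L0 := 24  ⟶  MI  (L0)  txn=BusRdX  M[L0]=80

bus = none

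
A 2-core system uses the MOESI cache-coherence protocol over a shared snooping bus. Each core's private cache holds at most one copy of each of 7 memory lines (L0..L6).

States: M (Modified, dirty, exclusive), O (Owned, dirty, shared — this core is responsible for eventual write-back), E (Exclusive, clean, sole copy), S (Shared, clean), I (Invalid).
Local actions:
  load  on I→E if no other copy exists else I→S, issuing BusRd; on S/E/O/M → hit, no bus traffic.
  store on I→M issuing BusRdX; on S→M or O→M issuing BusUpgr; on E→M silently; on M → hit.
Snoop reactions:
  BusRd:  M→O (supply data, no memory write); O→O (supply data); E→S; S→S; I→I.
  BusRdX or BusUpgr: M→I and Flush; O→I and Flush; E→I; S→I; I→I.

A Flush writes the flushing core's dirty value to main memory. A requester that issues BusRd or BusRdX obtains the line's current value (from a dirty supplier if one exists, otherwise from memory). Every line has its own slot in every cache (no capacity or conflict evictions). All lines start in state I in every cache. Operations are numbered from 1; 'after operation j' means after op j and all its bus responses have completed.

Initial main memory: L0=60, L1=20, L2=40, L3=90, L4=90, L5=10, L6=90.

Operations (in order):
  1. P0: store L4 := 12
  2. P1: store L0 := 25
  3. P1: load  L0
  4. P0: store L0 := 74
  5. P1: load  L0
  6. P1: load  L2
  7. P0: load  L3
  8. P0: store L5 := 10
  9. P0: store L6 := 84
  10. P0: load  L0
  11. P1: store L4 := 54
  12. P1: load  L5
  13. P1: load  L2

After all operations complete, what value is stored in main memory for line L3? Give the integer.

memory[L3] = 90

[1] P0: store L4 := 12 | P0:M(12), P1:I | bus: BusRdX
[2] P1: store L0 := 25 | P0:I, P1:M(25) | bus: BusRdX
[3] P1: load  L0 | P0:I, P1:M(25) | bus: none
[4] P0: store L0 := 74 | P0:M(74), P1:I | bus: BusRdX,Flush
[5] P1: load  L0 | P0:O(74), P1:S(74) | bus: BusRd
[6] P1: load  L2 | P0:I, P1:E(40) | bus: BusRd
[7] P0: load  L3 | P0:E(90), P1:I | bus: BusRd
[8] P0: store L5 := 10 | P0:M(10), P1:I | bus: BusRdX
[9] P0: store L6 := 84 | P0:M(84), P1:I | bus: BusRdX
[10] P0: load  L0 | P0:O(74), P1:S(74) | bus: none
[11] P1: store L4 := 54 | P0:I, P1:M(54) | bus: BusRdX,Flush
[12] P1: load  L5 | P0:O(10), P1:S(10) | bus: BusRd
[13] P1: load  L2 | P0:I, P1:E(40) | bus: none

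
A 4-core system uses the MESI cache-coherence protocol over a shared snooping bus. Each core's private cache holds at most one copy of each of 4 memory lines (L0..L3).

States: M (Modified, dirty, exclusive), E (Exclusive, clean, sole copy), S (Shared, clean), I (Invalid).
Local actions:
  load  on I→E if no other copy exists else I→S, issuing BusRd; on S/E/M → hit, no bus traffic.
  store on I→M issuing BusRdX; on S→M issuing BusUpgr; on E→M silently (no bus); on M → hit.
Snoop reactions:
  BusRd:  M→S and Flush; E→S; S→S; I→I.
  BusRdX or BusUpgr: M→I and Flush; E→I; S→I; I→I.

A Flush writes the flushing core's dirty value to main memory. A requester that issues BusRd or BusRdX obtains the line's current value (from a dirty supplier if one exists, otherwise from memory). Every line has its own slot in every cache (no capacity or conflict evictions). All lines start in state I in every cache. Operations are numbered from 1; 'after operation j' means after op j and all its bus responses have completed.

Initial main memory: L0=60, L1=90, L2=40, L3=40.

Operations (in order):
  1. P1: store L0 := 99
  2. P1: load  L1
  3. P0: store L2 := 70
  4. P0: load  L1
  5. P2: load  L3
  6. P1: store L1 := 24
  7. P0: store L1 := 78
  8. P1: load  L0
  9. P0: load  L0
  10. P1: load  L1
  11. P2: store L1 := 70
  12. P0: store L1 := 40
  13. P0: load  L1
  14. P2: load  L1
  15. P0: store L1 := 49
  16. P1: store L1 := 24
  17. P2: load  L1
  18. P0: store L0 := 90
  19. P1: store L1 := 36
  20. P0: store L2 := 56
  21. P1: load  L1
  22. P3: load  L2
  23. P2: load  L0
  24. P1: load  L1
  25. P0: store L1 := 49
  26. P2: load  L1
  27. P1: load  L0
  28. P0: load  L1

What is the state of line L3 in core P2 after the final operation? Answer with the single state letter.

state = E

  op1 P1: store L0 := 99 → I/M/I/I on L0; bus BusRdX; mem=60
  op2 P1: load  L1 → I/E/I/I on L1; bus BusRd; mem=90
  op3 P0: store L2 := 70 → M/I/I/I on L2; bus BusRdX; mem=40
  op4 P0: load  L1 → S/S/I/I on L1; bus BusRd; mem=90
  op5 P2: load  L3 → I/I/E/I on L3; bus BusRd; mem=40
  op6 P1: store L1 := 24 → I/M/I/I on L1; bus BusUpgr; mem=90
  op7 P0: store L1 := 78 → M/I/I/I on L1; bus BusRdX Flush; mem=24
  op8 P1: load  L0 → I/M/I/I on L0; bus (none); mem=60
  op9 P0: load  L0 → S/S/I/I on L0; bus BusRd Flush; mem=99
  op10 P1: load  L1 → S/S/I/I on L1; bus BusRd Flush; mem=78
  op11 P2: store L1 := 70 → I/I/M/I on L1; bus BusRdX; mem=78
  op12 P0: store L1 := 40 → M/I/I/I on L1; bus BusRdX Flush; mem=70
  op13 P0: load  L1 → M/I/I/I on L1; bus (none); mem=70
  op14 P2: load  L1 → S/I/S/I on L1; bus BusRd Flush; mem=40
  op15 P0: store L1 := 49 → M/I/I/I on L1; bus BusUpgr; mem=40
  op16 P1: store L1 := 24 → I/M/I/I on L1; bus BusRdX Flush; mem=49
  op17 P2: load  L1 → I/S/S/I on L1; bus BusRd Flush; mem=24
  op18 P0: store L0 := 90 → M/I/I/I on L0; bus BusUpgr; mem=99
  op19 P1: store L1 := 36 → I/M/I/I on L1; bus BusUpgr; mem=24
  op20 P0: store L2 := 56 → M/I/I/I on L2; bus (none); mem=40
  op21 P1: load  L1 → I/M/I/I on L1; bus (none); mem=24
  op22 P3: load  L2 → S/I/I/S on L2; bus BusRd Flush; mem=56
  op23 P2: load  L0 → S/I/S/I on L0; bus BusRd Flush; mem=90
  op24 P1: load  L1 → I/M/I/I on L1; bus (none); mem=24
  op25 P0: store L1 := 49 → M/I/I/I on L1; bus BusRdX Flush; mem=36
  op26 P2: load  L1 → S/I/S/I on L1; bus BusRd Flush; mem=49
  op27 P1: load  L0 → S/S/S/I on L0; bus BusRd; mem=90
  op28 P0: load  L1 → S/I/S/I on L1; bus (none); mem=49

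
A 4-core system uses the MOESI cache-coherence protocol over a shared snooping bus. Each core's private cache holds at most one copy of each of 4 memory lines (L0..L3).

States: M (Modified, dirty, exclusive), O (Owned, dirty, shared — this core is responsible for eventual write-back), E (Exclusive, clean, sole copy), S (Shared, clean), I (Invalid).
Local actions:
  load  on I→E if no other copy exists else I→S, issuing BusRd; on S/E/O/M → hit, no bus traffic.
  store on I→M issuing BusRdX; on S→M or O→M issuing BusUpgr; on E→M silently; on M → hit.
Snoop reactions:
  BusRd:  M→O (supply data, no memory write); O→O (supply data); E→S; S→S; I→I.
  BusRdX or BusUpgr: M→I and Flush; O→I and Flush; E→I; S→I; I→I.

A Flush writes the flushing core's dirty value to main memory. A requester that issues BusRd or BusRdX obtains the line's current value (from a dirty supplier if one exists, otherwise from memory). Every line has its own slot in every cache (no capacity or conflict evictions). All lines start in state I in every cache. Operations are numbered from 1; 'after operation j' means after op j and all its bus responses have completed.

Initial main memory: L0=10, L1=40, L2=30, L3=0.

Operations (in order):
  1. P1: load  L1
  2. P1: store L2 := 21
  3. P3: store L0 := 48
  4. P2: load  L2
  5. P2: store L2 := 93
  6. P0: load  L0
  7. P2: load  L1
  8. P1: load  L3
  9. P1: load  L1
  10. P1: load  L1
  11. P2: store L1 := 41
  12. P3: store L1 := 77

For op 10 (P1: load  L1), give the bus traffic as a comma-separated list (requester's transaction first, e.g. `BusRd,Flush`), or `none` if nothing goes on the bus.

bus = none

step 1: P1: load  L1  ⟶  IEII  (L1)  txn=BusRd  M[L1]=40
step 2: P1: store L2 := 21  ⟶  IMII  (L2)  txn=BusRdX  M[L2]=30
step 3: P3: store L0 := 48  ⟶  IIIM  (L0)  txn=BusRdX  M[L0]=10
step 4: P2: load  L2  ⟶  IOSI  (L2)  txn=BusRd  M[L2]=30
step 5: P2: store L2 := 93  ⟶  IIMI  (L2)  txn=BusUpgr+Flush  M[L2]=21
step 6: P0: load  L0  ⟶  SIIO  (L0)  txn=BusRd  M[L0]=10
step 7: P2: load  L1  ⟶  ISSI  (L1)  txn=BusRd  M[L1]=40
step 8: P1: load  L3  ⟶  IEII  (L3)  txn=BusRd  M[L3]=0
step 9: P1: load  L1  ⟶  ISSI  (L1)  txn=∅  M[L1]=40
step 10: P1: load  L1  ⟶  ISSI  (L1)  txn=∅  M[L1]=40
step 11: P2: store L1 := 41  ⟶  IIMI  (L1)  txn=BusUpgr  M[L1]=40
step 12: P3: store L1 := 77  ⟶  IIIM  (L1)  txn=BusRdX+Flush  M[L1]=41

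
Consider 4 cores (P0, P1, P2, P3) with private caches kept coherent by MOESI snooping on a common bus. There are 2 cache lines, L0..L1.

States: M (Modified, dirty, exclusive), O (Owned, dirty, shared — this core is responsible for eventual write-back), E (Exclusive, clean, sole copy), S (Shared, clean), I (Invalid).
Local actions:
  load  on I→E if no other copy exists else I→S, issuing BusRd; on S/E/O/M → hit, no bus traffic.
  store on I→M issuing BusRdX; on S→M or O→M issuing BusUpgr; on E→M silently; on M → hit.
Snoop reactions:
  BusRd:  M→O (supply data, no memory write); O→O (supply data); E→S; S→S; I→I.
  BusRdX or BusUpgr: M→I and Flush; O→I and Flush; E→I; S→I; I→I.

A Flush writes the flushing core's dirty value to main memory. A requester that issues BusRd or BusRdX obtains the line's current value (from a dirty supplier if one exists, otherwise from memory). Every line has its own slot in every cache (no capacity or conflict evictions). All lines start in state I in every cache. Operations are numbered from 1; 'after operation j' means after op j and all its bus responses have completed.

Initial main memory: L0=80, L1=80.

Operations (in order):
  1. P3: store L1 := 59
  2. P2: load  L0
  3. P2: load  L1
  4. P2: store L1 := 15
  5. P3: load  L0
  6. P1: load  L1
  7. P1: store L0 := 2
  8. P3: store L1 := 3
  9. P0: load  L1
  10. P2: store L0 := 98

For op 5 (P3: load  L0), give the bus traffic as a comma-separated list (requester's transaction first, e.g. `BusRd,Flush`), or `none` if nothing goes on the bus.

[1] P3: store L1 := 59 | P0:I, P1:I, P2:I, P3:M(59) | bus: BusRdX
[2] P2: load  L0 | P0:I, P1:I, P2:E(80), P3:I | bus: BusRd
[3] P2: load  L1 | P0:I, P1:I, P2:S(59), P3:O(59) | bus: BusRd
[4] P2: store L1 := 15 | P0:I, P1:I, P2:M(15), P3:I | bus: BusUpgr,Flush
[5] P3: load  L0 | P0:I, P1:I, P2:S(80), P3:S(80) | bus: BusRd
[6] P1: load  L1 | P0:I, P1:S(15), P2:O(15), P3:I | bus: BusRd
[7] P1: store L0 := 2 | P0:I, P1:M(2), P2:I, P3:I | bus: BusRdX
[8] P3: store L1 := 3 | P0:I, P1:I, P2:I, P3:M(3) | bus: BusRdX,Flush
[9] P0: load  L1 | P0:S(3), P1:I, P2:I, P3:O(3) | bus: BusRd
[10] P2: store L0 := 98 | P0:I, P1:I, P2:M(98), P3:I | bus: BusRdX,Flush

bus = BusRd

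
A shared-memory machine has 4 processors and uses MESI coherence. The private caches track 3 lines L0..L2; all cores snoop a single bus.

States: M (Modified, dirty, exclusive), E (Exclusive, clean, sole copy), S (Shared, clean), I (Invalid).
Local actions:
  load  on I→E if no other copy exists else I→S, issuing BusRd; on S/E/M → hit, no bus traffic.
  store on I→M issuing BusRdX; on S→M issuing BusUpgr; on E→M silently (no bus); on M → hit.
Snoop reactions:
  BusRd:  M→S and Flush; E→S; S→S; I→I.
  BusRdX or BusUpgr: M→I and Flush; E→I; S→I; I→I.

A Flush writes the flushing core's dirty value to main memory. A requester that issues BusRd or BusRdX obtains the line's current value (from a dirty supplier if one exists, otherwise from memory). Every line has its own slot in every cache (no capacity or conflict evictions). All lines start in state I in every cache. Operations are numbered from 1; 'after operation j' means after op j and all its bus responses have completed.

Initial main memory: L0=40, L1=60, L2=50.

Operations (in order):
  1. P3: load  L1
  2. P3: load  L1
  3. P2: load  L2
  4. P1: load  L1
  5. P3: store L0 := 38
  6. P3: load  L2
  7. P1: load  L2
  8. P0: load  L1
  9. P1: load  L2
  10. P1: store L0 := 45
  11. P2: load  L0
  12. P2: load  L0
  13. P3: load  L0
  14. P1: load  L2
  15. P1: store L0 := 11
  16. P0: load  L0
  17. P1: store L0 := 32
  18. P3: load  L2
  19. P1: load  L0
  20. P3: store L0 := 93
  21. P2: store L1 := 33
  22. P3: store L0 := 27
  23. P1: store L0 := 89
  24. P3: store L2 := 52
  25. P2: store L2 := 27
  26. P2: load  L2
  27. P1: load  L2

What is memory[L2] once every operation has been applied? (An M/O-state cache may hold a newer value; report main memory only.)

memory[L2] = 27

[1] P3: load  L1 | P0:I, P1:I, P2:I, P3:E(60) | bus: BusRd
[2] P3: load  L1 | P0:I, P1:I, P2:I, P3:E(60) | bus: none
[3] P2: load  L2 | P0:I, P1:I, P2:E(50), P3:I | bus: BusRd
[4] P1: load  L1 | P0:I, P1:S(60), P2:I, P3:S(60) | bus: BusRd
[5] P3: store L0 := 38 | P0:I, P1:I, P2:I, P3:M(38) | bus: BusRdX
[6] P3: load  L2 | P0:I, P1:I, P2:S(50), P3:S(50) | bus: BusRd
[7] P1: load  L2 | P0:I, P1:S(50), P2:S(50), P3:S(50) | bus: BusRd
[8] P0: load  L1 | P0:S(60), P1:S(60), P2:I, P3:S(60) | bus: BusRd
[9] P1: load  L2 | P0:I, P1:S(50), P2:S(50), P3:S(50) | bus: none
[10] P1: store L0 := 45 | P0:I, P1:M(45), P2:I, P3:I | bus: BusRdX,Flush
[11] P2: load  L0 | P0:I, P1:S(45), P2:S(45), P3:I | bus: BusRd,Flush
[12] P2: load  L0 | P0:I, P1:S(45), P2:S(45), P3:I | bus: none
[13] P3: load  L0 | P0:I, P1:S(45), P2:S(45), P3:S(45) | bus: BusRd
[14] P1: load  L2 | P0:I, P1:S(50), P2:S(50), P3:S(50) | bus: none
[15] P1: store L0 := 11 | P0:I, P1:M(11), P2:I, P3:I | bus: BusUpgr
[16] P0: load  L0 | P0:S(11), P1:S(11), P2:I, P3:I | bus: BusRd,Flush
[17] P1: store L0 := 32 | P0:I, P1:M(32), P2:I, P3:I | bus: BusUpgr
[18] P3: load  L2 | P0:I, P1:S(50), P2:S(50), P3:S(50) | bus: none
[19] P1: load  L0 | P0:I, P1:M(32), P2:I, P3:I | bus: none
[20] P3: store L0 := 93 | P0:I, P1:I, P2:I, P3:M(93) | bus: BusRdX,Flush
[21] P2: store L1 := 33 | P0:I, P1:I, P2:M(33), P3:I | bus: BusRdX
[22] P3: store L0 := 27 | P0:I, P1:I, P2:I, P3:M(27) | bus: none
[23] P1: store L0 := 89 | P0:I, P1:M(89), P2:I, P3:I | bus: BusRdX,Flush
[24] P3: store L2 := 52 | P0:I, P1:I, P2:I, P3:M(52) | bus: BusUpgr
[25] P2: store L2 := 27 | P0:I, P1:I, P2:M(27), P3:I | bus: BusRdX,Flush
[26] P2: load  L2 | P0:I, P1:I, P2:M(27), P3:I | bus: none
[27] P1: load  L2 | P0:I, P1:S(27), P2:S(27), P3:I | bus: BusRd,Flush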